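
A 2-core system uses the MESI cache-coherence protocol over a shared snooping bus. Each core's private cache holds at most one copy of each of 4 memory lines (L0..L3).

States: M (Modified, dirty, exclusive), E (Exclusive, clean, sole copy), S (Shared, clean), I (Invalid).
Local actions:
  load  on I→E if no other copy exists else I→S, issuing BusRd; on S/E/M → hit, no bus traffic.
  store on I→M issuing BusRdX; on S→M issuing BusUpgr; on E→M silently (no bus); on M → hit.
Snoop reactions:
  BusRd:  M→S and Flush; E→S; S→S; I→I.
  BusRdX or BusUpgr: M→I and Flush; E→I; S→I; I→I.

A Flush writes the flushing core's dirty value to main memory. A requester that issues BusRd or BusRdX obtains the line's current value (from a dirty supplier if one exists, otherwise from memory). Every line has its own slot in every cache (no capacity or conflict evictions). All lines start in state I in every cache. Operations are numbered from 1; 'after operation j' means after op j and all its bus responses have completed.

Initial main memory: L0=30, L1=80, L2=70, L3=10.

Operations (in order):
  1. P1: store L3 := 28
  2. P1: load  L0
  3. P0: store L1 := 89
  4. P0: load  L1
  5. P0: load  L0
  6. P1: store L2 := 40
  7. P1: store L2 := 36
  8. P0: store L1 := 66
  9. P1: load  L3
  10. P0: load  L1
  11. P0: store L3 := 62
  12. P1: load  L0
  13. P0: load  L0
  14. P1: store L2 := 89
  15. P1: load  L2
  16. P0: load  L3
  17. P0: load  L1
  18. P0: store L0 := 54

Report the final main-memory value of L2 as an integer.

memory[L2] = 70

1. P1: store L3 := 28  bus=[BusRdX]  L3: P0=I P1=M  mem[L3]=10
2. P1: load  L0  bus=[BusRd]  L0: P0=I P1=E  mem[L0]=30
3. P0: store L1 := 89  bus=[BusRdX]  L1: P0=M P1=I  mem[L1]=80
4. P0: load  L1  bus=[-]  L1: P0=M P1=I  mem[L1]=80
5. P0: load  L0  bus=[BusRd]  L0: P0=S P1=S  mem[L0]=30
6. P1: store L2 := 40  bus=[BusRdX]  L2: P0=I P1=M  mem[L2]=70
7. P1: store L2 := 36  bus=[-]  L2: P0=I P1=M  mem[L2]=70
8. P0: store L1 := 66  bus=[-]  L1: P0=M P1=I  mem[L1]=80
9. P1: load  L3  bus=[-]  L3: P0=I P1=M  mem[L3]=10
10. P0: load  L1  bus=[-]  L1: P0=M P1=I  mem[L1]=80
11. P0: store L3 := 62  bus=[BusRdX,Flush]  L3: P0=M P1=I  mem[L3]=28
12. P1: load  L0  bus=[-]  L0: P0=S P1=S  mem[L0]=30
13. P0: load  L0  bus=[-]  L0: P0=S P1=S  mem[L0]=30
14. P1: store L2 := 89  bus=[-]  L2: P0=I P1=M  mem[L2]=70
15. P1: load  L2  bus=[-]  L2: P0=I P1=M  mem[L2]=70
16. P0: load  L3  bus=[-]  L3: P0=M P1=I  mem[L3]=28
17. P0: load  L1  bus=[-]  L1: P0=M P1=I  mem[L1]=80
18. P0: store L0 := 54  bus=[BusUpgr]  L0: P0=M P1=I  mem[L0]=30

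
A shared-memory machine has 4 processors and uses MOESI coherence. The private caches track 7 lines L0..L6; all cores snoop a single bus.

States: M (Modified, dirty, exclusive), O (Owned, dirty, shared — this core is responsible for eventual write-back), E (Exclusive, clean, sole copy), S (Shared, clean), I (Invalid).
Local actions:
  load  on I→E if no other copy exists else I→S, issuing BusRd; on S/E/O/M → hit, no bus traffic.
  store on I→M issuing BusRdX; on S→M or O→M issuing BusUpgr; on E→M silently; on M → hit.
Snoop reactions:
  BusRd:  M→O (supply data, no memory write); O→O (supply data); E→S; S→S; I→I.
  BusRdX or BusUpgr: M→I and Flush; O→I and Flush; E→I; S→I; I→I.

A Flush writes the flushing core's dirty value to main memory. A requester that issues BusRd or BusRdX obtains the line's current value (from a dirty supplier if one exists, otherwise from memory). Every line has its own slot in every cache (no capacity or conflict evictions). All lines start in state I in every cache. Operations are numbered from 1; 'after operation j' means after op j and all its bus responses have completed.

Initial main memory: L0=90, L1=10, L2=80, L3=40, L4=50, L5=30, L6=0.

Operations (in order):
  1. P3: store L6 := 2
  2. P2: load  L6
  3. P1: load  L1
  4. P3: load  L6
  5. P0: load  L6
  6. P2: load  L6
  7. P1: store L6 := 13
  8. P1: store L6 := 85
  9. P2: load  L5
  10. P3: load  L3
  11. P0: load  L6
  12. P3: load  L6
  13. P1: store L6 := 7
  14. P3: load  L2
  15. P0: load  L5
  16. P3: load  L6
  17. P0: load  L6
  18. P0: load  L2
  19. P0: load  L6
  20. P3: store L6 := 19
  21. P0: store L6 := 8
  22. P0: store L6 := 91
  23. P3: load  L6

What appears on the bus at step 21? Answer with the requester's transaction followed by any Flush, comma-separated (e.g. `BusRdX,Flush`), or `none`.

step 1: P3: store L6 := 2  ⟶  IIIM  (L6)  txn=BusRdX  M[L6]=0
step 2: P2: load  L6  ⟶  IISO  (L6)  txn=BusRd  M[L6]=0
step 3: P1: load  L1  ⟶  IEII  (L1)  txn=BusRd  M[L1]=10
step 4: P3: load  L6  ⟶  IISO  (L6)  txn=∅  M[L6]=0
step 5: P0: load  L6  ⟶  SISO  (L6)  txn=BusRd  M[L6]=0
step 6: P2: load  L6  ⟶  SISO  (L6)  txn=∅  M[L6]=0
step 7: P1: store L6 := 13  ⟶  IMII  (L6)  txn=BusRdX+Flush  M[L6]=2
step 8: P1: store L6 := 85  ⟶  IMII  (L6)  txn=∅  M[L6]=2
step 9: P2: load  L5  ⟶  IIEI  (L5)  txn=BusRd  M[L5]=30
step 10: P3: load  L3  ⟶  IIIE  (L3)  txn=BusRd  M[L3]=40
step 11: P0: load  L6  ⟶  SOII  (L6)  txn=BusRd  M[L6]=2
step 12: P3: load  L6  ⟶  SOIS  (L6)  txn=BusRd  M[L6]=2
step 13: P1: store L6 := 7  ⟶  IMII  (L6)  txn=BusUpgr  M[L6]=2
step 14: P3: load  L2  ⟶  IIIE  (L2)  txn=BusRd  M[L2]=80
step 15: P0: load  L5  ⟶  SISI  (L5)  txn=BusRd  M[L5]=30
step 16: P3: load  L6  ⟶  IOIS  (L6)  txn=BusRd  M[L6]=2
step 17: P0: load  L6  ⟶  SOIS  (L6)  txn=BusRd  M[L6]=2
step 18: P0: load  L2  ⟶  SIIS  (L2)  txn=BusRd  M[L2]=80
step 19: P0: load  L6  ⟶  SOIS  (L6)  txn=∅  M[L6]=2
step 20: P3: store L6 := 19  ⟶  IIIM  (L6)  txn=BusUpgr+Flush  M[L6]=7
step 21: P0: store L6 := 8  ⟶  MIII  (L6)  txn=BusRdX+Flush  M[L6]=19
step 22: P0: store L6 := 91  ⟶  MIII  (L6)  txn=∅  M[L6]=19
step 23: P3: load  L6  ⟶  OIIS  (L6)  txn=BusRd  M[L6]=19

bus = BusRdX,Flush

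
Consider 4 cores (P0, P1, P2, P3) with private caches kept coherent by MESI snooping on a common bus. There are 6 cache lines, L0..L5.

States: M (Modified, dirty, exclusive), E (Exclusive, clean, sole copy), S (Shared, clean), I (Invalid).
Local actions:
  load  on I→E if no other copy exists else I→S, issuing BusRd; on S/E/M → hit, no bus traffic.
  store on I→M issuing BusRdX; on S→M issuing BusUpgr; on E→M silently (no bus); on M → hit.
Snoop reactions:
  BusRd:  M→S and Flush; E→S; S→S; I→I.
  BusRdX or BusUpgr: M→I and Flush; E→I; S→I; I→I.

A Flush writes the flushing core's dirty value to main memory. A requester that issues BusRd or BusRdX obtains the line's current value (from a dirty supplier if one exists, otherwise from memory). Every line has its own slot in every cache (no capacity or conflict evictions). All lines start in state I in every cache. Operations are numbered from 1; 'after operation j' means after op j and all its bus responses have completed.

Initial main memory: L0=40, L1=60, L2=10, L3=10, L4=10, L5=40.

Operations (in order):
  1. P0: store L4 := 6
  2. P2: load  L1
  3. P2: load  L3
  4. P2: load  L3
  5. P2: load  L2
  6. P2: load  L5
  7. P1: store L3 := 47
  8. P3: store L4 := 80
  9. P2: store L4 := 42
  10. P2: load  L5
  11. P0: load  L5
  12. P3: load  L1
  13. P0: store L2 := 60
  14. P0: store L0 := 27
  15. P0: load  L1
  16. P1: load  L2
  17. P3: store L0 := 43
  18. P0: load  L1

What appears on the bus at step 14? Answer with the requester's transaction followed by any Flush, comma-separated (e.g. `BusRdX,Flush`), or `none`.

bus = BusRdX

  op1 P0: store L4 := 6 → M/I/I/I on L4; bus BusRdX; mem=10
  op2 P2: load  L1 → I/I/E/I on L1; bus BusRd; mem=60
  op3 P2: load  L3 → I/I/E/I on L3; bus BusRd; mem=10
  op4 P2: load  L3 → I/I/E/I on L3; bus (none); mem=10
  op5 P2: load  L2 → I/I/E/I on L2; bus BusRd; mem=10
  op6 P2: load  L5 → I/I/E/I on L5; bus BusRd; mem=40
  op7 P1: store L3 := 47 → I/M/I/I on L3; bus BusRdX; mem=10
  op8 P3: store L4 := 80 → I/I/I/M on L4; bus BusRdX Flush; mem=6
  op9 P2: store L4 := 42 → I/I/M/I on L4; bus BusRdX Flush; mem=80
  op10 P2: load  L5 → I/I/E/I on L5; bus (none); mem=40
  op11 P0: load  L5 → S/I/S/I on L5; bus BusRd; mem=40
  op12 P3: load  L1 → I/I/S/S on L1; bus BusRd; mem=60
  op13 P0: store L2 := 60 → M/I/I/I on L2; bus BusRdX; mem=10
  op14 P0: store L0 := 27 → M/I/I/I on L0; bus BusRdX; mem=40
  op15 P0: load  L1 → S/I/S/S on L1; bus BusRd; mem=60
  op16 P1: load  L2 → S/S/I/I on L2; bus BusRd Flush; mem=60
  op17 P3: store L0 := 43 → I/I/I/M on L0; bus BusRdX Flush; mem=27
  op18 P0: load  L1 → S/I/S/S on L1; bus (none); mem=60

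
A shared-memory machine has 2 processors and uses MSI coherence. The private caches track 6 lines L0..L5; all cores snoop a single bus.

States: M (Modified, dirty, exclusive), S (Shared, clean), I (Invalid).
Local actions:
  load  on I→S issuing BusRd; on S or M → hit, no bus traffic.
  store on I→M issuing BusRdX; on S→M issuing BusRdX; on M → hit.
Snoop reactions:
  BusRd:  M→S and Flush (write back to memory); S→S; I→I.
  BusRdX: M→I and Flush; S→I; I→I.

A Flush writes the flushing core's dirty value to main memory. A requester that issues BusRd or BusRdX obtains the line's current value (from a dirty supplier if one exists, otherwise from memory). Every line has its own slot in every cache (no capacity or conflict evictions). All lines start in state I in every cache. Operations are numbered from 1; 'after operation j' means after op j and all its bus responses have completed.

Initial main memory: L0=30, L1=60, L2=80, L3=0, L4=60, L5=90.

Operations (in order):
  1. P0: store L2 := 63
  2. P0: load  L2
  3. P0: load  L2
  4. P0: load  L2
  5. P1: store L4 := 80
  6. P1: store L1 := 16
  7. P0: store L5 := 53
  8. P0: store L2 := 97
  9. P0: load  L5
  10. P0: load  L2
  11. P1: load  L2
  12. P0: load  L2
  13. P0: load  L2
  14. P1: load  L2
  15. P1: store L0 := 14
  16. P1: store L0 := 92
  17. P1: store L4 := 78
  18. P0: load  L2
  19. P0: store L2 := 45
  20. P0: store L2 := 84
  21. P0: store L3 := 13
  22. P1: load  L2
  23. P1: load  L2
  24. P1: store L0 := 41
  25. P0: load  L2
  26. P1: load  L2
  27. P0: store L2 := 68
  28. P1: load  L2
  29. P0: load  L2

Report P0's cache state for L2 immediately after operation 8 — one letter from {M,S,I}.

state = M

[1] P0: store L2 := 63 | P0:M(63), P1:I | bus: BusRdX
[2] P0: load  L2 | P0:M(63), P1:I | bus: none
[3] P0: load  L2 | P0:M(63), P1:I | bus: none
[4] P0: load  L2 | P0:M(63), P1:I | bus: none
[5] P1: store L4 := 80 | P0:I, P1:M(80) | bus: BusRdX
[6] P1: store L1 := 16 | P0:I, P1:M(16) | bus: BusRdX
[7] P0: store L5 := 53 | P0:M(53), P1:I | bus: BusRdX
[8] P0: store L2 := 97 | P0:M(97), P1:I | bus: none
[9] P0: load  L5 | P0:M(53), P1:I | bus: none
[10] P0: load  L2 | P0:M(97), P1:I | bus: none
[11] P1: load  L2 | P0:S(97), P1:S(97) | bus: BusRd,Flush
[12] P0: load  L2 | P0:S(97), P1:S(97) | bus: none
[13] P0: load  L2 | P0:S(97), P1:S(97) | bus: none
[14] P1: load  L2 | P0:S(97), P1:S(97) | bus: none
[15] P1: store L0 := 14 | P0:I, P1:M(14) | bus: BusRdX
[16] P1: store L0 := 92 | P0:I, P1:M(92) | bus: none
[17] P1: store L4 := 78 | P0:I, P1:M(78) | bus: none
[18] P0: load  L2 | P0:S(97), P1:S(97) | bus: none
[19] P0: store L2 := 45 | P0:M(45), P1:I | bus: BusRdX
[20] P0: store L2 := 84 | P0:M(84), P1:I | bus: none
[21] P0: store L3 := 13 | P0:M(13), P1:I | bus: BusRdX
[22] P1: load  L2 | P0:S(84), P1:S(84) | bus: BusRd,Flush
[23] P1: load  L2 | P0:S(84), P1:S(84) | bus: none
[24] P1: store L0 := 41 | P0:I, P1:M(41) | bus: none
[25] P0: load  L2 | P0:S(84), P1:S(84) | bus: none
[26] P1: load  L2 | P0:S(84), P1:S(84) | bus: none
[27] P0: store L2 := 68 | P0:M(68), P1:I | bus: BusRdX
[28] P1: load  L2 | P0:S(68), P1:S(68) | bus: BusRd,Flush
[29] P0: load  L2 | P0:S(68), P1:S(68) | bus: none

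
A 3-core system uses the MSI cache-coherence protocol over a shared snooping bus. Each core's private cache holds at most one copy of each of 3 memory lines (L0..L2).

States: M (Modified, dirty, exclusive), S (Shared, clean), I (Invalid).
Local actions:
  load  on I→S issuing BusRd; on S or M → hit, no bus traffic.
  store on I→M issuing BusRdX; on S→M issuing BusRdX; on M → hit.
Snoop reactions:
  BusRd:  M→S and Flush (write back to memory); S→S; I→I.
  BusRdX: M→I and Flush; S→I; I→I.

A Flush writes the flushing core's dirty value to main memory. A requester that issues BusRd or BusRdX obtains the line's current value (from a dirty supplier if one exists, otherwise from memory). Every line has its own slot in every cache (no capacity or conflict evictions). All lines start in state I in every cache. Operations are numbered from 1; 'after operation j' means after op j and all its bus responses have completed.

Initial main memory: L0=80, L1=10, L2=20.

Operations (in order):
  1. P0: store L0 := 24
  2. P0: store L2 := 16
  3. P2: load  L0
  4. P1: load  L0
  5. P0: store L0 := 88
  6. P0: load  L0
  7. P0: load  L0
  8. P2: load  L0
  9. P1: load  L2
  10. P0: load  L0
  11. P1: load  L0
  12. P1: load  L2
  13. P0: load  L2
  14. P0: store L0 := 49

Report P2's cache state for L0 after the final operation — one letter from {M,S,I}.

1. P0: store L0 := 24  bus=[BusRdX]  L0: P0=M P1=I P2=I  mem[L0]=80
2. P0: store L2 := 16  bus=[BusRdX]  L2: P0=M P1=I P2=I  mem[L2]=20
3. P2: load  L0  bus=[BusRd,Flush]  L0: P0=S P1=I P2=S  mem[L0]=24
4. P1: load  L0  bus=[BusRd]  L0: P0=S P1=S P2=S  mem[L0]=24
5. P0: store L0 := 88  bus=[BusRdX]  L0: P0=M P1=I P2=I  mem[L0]=24
6. P0: load  L0  bus=[-]  L0: P0=M P1=I P2=I  mem[L0]=24
7. P0: load  L0  bus=[-]  L0: P0=M P1=I P2=I  mem[L0]=24
8. P2: load  L0  bus=[BusRd,Flush]  L0: P0=S P1=I P2=S  mem[L0]=88
9. P1: load  L2  bus=[BusRd,Flush]  L2: P0=S P1=S P2=I  mem[L2]=16
10. P0: load  L0  bus=[-]  L0: P0=S P1=I P2=S  mem[L0]=88
11. P1: load  L0  bus=[BusRd]  L0: P0=S P1=S P2=S  mem[L0]=88
12. P1: load  L2  bus=[-]  L2: P0=S P1=S P2=I  mem[L2]=16
13. P0: load  L2  bus=[-]  L2: P0=S P1=S P2=I  mem[L2]=16
14. P0: store L0 := 49  bus=[BusRdX]  L0: P0=M P1=I P2=I  mem[L0]=88

state = I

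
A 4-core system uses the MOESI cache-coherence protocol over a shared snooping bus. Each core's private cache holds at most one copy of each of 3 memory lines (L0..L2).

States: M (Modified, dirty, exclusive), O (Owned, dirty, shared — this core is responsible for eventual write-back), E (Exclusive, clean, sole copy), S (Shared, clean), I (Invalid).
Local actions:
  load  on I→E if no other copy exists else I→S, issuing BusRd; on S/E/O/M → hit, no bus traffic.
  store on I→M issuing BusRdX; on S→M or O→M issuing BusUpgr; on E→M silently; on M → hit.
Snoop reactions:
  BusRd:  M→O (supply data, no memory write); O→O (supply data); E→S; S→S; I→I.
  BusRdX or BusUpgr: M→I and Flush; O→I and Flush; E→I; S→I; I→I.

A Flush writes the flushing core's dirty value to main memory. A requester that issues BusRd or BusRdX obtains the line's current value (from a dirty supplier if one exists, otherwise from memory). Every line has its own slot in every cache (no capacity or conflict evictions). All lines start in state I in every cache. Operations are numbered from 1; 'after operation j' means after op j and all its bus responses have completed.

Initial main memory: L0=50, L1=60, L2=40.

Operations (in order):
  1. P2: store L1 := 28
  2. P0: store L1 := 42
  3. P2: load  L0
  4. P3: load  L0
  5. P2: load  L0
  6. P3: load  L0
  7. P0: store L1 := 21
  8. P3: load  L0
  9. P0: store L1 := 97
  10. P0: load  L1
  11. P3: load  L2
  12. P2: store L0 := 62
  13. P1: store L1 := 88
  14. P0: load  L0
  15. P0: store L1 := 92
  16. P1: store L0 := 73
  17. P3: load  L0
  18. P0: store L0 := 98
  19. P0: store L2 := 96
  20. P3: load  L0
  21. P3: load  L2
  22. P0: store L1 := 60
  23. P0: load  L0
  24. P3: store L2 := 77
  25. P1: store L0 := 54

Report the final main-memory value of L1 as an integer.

step 1: P2: store L1 := 28  ⟶  IIMI  (L1)  txn=BusRdX  M[L1]=60
step 2: P0: store L1 := 42  ⟶  MIII  (L1)  txn=BusRdX+Flush  M[L1]=28
step 3: P2: load  L0  ⟶  IIEI  (L0)  txn=BusRd  M[L0]=50
step 4: P3: load  L0  ⟶  IISS  (L0)  txn=BusRd  M[L0]=50
step 5: P2: load  L0  ⟶  IISS  (L0)  txn=∅  M[L0]=50
step 6: P3: load  L0  ⟶  IISS  (L0)  txn=∅  M[L0]=50
step 7: P0: store L1 := 21  ⟶  MIII  (L1)  txn=∅  M[L1]=28
step 8: P3: load  L0  ⟶  IISS  (L0)  txn=∅  M[L0]=50
step 9: P0: store L1 := 97  ⟶  MIII  (L1)  txn=∅  M[L1]=28
step 10: P0: load  L1  ⟶  MIII  (L1)  txn=∅  M[L1]=28
step 11: P3: load  L2  ⟶  IIIE  (L2)  txn=BusRd  M[L2]=40
step 12: P2: store L0 := 62  ⟶  IIMI  (L0)  txn=BusUpgr  M[L0]=50
step 13: P1: store L1 := 88  ⟶  IMII  (L1)  txn=BusRdX+Flush  M[L1]=97
step 14: P0: load  L0  ⟶  SIOI  (L0)  txn=BusRd  M[L0]=50
step 15: P0: store L1 := 92  ⟶  MIII  (L1)  txn=BusRdX+Flush  M[L1]=88
step 16: P1: store L0 := 73  ⟶  IMII  (L0)  txn=BusRdX+Flush  M[L0]=62
step 17: P3: load  L0  ⟶  IOIS  (L0)  txn=BusRd  M[L0]=62
step 18: P0: store L0 := 98  ⟶  MIII  (L0)  txn=BusRdX+Flush  M[L0]=73
step 19: P0: store L2 := 96  ⟶  MIII  (L2)  txn=BusRdX  M[L2]=40
step 20: P3: load  L0  ⟶  OIIS  (L0)  txn=BusRd  M[L0]=73
step 21: P3: load  L2  ⟶  OIIS  (L2)  txn=BusRd  M[L2]=40
step 22: P0: store L1 := 60  ⟶  MIII  (L1)  txn=∅  M[L1]=88
step 23: P0: load  L0  ⟶  OIIS  (L0)  txn=∅  M[L0]=73
step 24: P3: store L2 := 77  ⟶  IIIM  (L2)  txn=BusUpgr+Flush  M[L2]=96
step 25: P1: store L0 := 54  ⟶  IMII  (L0)  txn=BusRdX+Flush  M[L0]=98

memory[L1] = 88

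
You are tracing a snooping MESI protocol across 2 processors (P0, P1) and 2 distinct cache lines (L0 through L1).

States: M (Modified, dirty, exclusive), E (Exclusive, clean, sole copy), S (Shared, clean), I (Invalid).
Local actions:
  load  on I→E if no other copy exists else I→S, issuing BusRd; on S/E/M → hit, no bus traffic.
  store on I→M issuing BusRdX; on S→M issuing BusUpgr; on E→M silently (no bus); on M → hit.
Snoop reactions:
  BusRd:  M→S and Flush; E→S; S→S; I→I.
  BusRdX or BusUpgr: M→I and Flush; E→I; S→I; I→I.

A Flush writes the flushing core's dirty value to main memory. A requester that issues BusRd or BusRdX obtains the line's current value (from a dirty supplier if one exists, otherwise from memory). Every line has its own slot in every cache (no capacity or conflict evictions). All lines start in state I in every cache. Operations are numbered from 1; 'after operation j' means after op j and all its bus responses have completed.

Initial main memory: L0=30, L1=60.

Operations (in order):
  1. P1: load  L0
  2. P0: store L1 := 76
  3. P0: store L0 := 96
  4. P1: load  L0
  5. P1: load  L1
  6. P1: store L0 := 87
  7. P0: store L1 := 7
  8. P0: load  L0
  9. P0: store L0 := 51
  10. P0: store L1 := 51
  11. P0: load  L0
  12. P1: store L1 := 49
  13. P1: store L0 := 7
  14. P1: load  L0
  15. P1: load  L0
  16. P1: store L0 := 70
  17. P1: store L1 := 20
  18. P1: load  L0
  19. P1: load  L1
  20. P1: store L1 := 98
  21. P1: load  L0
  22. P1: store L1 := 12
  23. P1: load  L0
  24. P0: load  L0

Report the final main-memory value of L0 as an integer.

  op1 P1: load  L0 → I/E on L0; bus BusRd; mem=30
  op2 P0: store L1 := 76 → M/I on L1; bus BusRdX; mem=60
  op3 P0: store L0 := 96 → M/I on L0; bus BusRdX; mem=30
  op4 P1: load  L0 → S/S on L0; bus BusRd Flush; mem=96
  op5 P1: load  L1 → S/S on L1; bus BusRd Flush; mem=76
  op6 P1: store L0 := 87 → I/M on L0; bus BusUpgr; mem=96
  op7 P0: store L1 := 7 → M/I on L1; bus BusUpgr; mem=76
  op8 P0: load  L0 → S/S on L0; bus BusRd Flush; mem=87
  op9 P0: store L0 := 51 → M/I on L0; bus BusUpgr; mem=87
  op10 P0: store L1 := 51 → M/I on L1; bus (none); mem=76
  op11 P0: load  L0 → M/I on L0; bus (none); mem=87
  op12 P1: store L1 := 49 → I/M on L1; bus BusRdX Flush; mem=51
  op13 P1: store L0 := 7 → I/M on L0; bus BusRdX Flush; mem=51
  op14 P1: load  L0 → I/M on L0; bus (none); mem=51
  op15 P1: load  L0 → I/M on L0; bus (none); mem=51
  op16 P1: store L0 := 70 → I/M on L0; bus (none); mem=51
  op17 P1: store L1 := 20 → I/M on L1; bus (none); mem=51
  op18 P1: load  L0 → I/M on L0; bus (none); mem=51
  op19 P1: load  L1 → I/M on L1; bus (none); mem=51
  op20 P1: store L1 := 98 → I/M on L1; bus (none); mem=51
  op21 P1: load  L0 → I/M on L0; bus (none); mem=51
  op22 P1: store L1 := 12 → I/M on L1; bus (none); mem=51
  op23 P1: load  L0 → I/M on L0; bus (none); mem=51
  op24 P0: load  L0 → S/S on L0; bus BusRd Flush; mem=70

memory[L0] = 70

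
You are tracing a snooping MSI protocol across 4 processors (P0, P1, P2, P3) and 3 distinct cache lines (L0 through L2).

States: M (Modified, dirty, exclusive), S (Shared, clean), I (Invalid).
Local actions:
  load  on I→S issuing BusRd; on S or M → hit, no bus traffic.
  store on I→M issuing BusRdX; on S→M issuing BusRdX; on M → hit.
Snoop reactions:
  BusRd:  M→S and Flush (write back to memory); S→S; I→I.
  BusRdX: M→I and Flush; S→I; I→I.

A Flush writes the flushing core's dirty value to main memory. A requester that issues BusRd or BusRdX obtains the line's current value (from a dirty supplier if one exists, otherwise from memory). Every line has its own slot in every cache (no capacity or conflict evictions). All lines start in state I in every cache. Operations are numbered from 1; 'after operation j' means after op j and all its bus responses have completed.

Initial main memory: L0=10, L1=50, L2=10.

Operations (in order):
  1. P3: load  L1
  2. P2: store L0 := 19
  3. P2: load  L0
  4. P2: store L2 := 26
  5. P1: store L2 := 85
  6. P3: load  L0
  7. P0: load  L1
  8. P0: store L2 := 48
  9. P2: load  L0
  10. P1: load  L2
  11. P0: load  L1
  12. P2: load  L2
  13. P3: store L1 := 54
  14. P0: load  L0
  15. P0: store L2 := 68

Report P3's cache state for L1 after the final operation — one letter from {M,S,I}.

state = M

1. P3: load  L1  bus=[BusRd]  L1: P0=I P1=I P2=I P3=S  mem[L1]=50
2. P2: store L0 := 19  bus=[BusRdX]  L0: P0=I P1=I P2=M P3=I  mem[L0]=10
3. P2: load  L0  bus=[-]  L0: P0=I P1=I P2=M P3=I  mem[L0]=10
4. P2: store L2 := 26  bus=[BusRdX]  L2: P0=I P1=I P2=M P3=I  mem[L2]=10
5. P1: store L2 := 85  bus=[BusRdX,Flush]  L2: P0=I P1=M P2=I P3=I  mem[L2]=26
6. P3: load  L0  bus=[BusRd,Flush]  L0: P0=I P1=I P2=S P3=S  mem[L0]=19
7. P0: load  L1  bus=[BusRd]  L1: P0=S P1=I P2=I P3=S  mem[L1]=50
8. P0: store L2 := 48  bus=[BusRdX,Flush]  L2: P0=M P1=I P2=I P3=I  mem[L2]=85
9. P2: load  L0  bus=[-]  L0: P0=I P1=I P2=S P3=S  mem[L0]=19
10. P1: load  L2  bus=[BusRd,Flush]  L2: P0=S P1=S P2=I P3=I  mem[L2]=48
11. P0: load  L1  bus=[-]  L1: P0=S P1=I P2=I P3=S  mem[L1]=50
12. P2: load  L2  bus=[BusRd]  L2: P0=S P1=S P2=S P3=I  mem[L2]=48
13. P3: store L1 := 54  bus=[BusRdX]  L1: P0=I P1=I P2=I P3=M  mem[L1]=50
14. P0: load  L0  bus=[BusRd]  L0: P0=S P1=I P2=S P3=S  mem[L0]=19
15. P0: store L2 := 68  bus=[BusRdX]  L2: P0=M P1=I P2=I P3=I  mem[L2]=48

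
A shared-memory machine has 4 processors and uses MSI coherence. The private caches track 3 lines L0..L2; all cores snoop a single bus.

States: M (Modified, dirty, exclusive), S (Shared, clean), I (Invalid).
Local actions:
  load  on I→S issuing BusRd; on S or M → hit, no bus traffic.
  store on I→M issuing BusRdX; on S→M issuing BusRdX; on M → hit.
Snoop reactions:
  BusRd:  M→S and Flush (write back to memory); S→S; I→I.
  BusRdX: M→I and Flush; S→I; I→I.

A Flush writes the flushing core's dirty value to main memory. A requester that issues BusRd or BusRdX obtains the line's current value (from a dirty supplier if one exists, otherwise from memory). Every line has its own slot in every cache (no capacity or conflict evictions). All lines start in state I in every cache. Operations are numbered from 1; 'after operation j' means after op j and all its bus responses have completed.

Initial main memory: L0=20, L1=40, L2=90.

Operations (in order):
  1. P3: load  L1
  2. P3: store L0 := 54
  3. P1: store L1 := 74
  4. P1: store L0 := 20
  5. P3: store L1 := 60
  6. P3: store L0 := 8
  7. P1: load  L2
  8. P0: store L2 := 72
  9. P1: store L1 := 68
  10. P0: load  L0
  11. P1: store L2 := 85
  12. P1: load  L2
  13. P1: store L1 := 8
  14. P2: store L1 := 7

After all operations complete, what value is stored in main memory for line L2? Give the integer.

memory[L2] = 72

1. P3: load  L1  bus=[BusRd]  L1: P0=I P1=I P2=I P3=S  mem[L1]=40
2. P3: store L0 := 54  bus=[BusRdX]  L0: P0=I P1=I P2=I P3=M  mem[L0]=20
3. P1: store L1 := 74  bus=[BusRdX]  L1: P0=I P1=M P2=I P3=I  mem[L1]=40
4. P1: store L0 := 20  bus=[BusRdX,Flush]  L0: P0=I P1=M P2=I P3=I  mem[L0]=54
5. P3: store L1 := 60  bus=[BusRdX,Flush]  L1: P0=I P1=I P2=I P3=M  mem[L1]=74
6. P3: store L0 := 8  bus=[BusRdX,Flush]  L0: P0=I P1=I P2=I P3=M  mem[L0]=20
7. P1: load  L2  bus=[BusRd]  L2: P0=I P1=S P2=I P3=I  mem[L2]=90
8. P0: store L2 := 72  bus=[BusRdX]  L2: P0=M P1=I P2=I P3=I  mem[L2]=90
9. P1: store L1 := 68  bus=[BusRdX,Flush]  L1: P0=I P1=M P2=I P3=I  mem[L1]=60
10. P0: load  L0  bus=[BusRd,Flush]  L0: P0=S P1=I P2=I P3=S  mem[L0]=8
11. P1: store L2 := 85  bus=[BusRdX,Flush]  L2: P0=I P1=M P2=I P3=I  mem[L2]=72
12. P1: load  L2  bus=[-]  L2: P0=I P1=M P2=I P3=I  mem[L2]=72
13. P1: store L1 := 8  bus=[-]  L1: P0=I P1=M P2=I P3=I  mem[L1]=60
14. P2: store L1 := 7  bus=[BusRdX,Flush]  L1: P0=I P1=I P2=M P3=I  mem[L1]=8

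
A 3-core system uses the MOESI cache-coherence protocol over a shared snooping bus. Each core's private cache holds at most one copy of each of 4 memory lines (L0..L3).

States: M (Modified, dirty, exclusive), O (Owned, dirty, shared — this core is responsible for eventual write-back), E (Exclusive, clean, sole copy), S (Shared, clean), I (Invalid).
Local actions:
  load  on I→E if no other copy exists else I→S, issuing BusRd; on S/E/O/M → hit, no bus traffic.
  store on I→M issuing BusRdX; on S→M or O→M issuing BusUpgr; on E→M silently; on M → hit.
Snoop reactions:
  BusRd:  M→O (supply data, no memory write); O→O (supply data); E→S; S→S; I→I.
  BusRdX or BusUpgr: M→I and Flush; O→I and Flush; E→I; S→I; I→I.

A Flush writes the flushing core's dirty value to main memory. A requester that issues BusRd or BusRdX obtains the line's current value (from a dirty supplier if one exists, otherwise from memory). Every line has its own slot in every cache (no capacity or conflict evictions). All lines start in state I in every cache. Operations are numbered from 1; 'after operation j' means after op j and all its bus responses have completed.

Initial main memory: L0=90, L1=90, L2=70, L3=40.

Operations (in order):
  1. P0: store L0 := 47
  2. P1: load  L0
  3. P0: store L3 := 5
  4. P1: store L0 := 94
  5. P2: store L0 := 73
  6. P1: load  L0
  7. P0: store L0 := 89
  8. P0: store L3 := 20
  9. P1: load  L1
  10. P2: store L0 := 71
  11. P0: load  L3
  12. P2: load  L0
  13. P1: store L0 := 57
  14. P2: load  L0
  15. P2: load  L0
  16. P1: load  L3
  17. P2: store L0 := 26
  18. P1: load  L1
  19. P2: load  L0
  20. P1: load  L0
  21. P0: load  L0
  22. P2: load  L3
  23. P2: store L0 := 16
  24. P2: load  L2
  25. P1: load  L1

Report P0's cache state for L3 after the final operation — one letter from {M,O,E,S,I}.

state = O

  op1 P0: store L0 := 47 → M/I/I on L0; bus BusRdX; mem=90
  op2 P1: load  L0 → O/S/I on L0; bus BusRd; mem=90
  op3 P0: store L3 := 5 → M/I/I on L3; bus BusRdX; mem=40
  op4 P1: store L0 := 94 → I/M/I on L0; bus BusUpgr Flush; mem=47
  op5 P2: store L0 := 73 → I/I/M on L0; bus BusRdX Flush; mem=94
  op6 P1: load  L0 → I/S/O on L0; bus BusRd; mem=94
  op7 P0: store L0 := 89 → M/I/I on L0; bus BusRdX Flush; mem=73
  op8 P0: store L3 := 20 → M/I/I on L3; bus (none); mem=40
  op9 P1: load  L1 → I/E/I on L1; bus BusRd; mem=90
  op10 P2: store L0 := 71 → I/I/M on L0; bus BusRdX Flush; mem=89
  op11 P0: load  L3 → M/I/I on L3; bus (none); mem=40
  op12 P2: load  L0 → I/I/M on L0; bus (none); mem=89
  op13 P1: store L0 := 57 → I/M/I on L0; bus BusRdX Flush; mem=71
  op14 P2: load  L0 → I/O/S on L0; bus BusRd; mem=71
  op15 P2: load  L0 → I/O/S on L0; bus (none); mem=71
  op16 P1: load  L3 → O/S/I on L3; bus BusRd; mem=40
  op17 P2: store L0 := 26 → I/I/M on L0; bus BusUpgr Flush; mem=57
  op18 P1: load  L1 → I/E/I on L1; bus (none); mem=90
  op19 P2: load  L0 → I/I/M on L0; bus (none); mem=57
  op20 P1: load  L0 → I/S/O on L0; bus BusRd; mem=57
  op21 P0: load  L0 → S/S/O on L0; bus BusRd; mem=57
  op22 P2: load  L3 → O/S/S on L3; bus BusRd; mem=40
  op23 P2: store L0 := 16 → I/I/M on L0; bus BusUpgr; mem=57
  op24 P2: load  L2 → I/I/E on L2; bus BusRd; mem=70
  op25 P1: load  L1 → I/E/I on L1; bus (none); mem=90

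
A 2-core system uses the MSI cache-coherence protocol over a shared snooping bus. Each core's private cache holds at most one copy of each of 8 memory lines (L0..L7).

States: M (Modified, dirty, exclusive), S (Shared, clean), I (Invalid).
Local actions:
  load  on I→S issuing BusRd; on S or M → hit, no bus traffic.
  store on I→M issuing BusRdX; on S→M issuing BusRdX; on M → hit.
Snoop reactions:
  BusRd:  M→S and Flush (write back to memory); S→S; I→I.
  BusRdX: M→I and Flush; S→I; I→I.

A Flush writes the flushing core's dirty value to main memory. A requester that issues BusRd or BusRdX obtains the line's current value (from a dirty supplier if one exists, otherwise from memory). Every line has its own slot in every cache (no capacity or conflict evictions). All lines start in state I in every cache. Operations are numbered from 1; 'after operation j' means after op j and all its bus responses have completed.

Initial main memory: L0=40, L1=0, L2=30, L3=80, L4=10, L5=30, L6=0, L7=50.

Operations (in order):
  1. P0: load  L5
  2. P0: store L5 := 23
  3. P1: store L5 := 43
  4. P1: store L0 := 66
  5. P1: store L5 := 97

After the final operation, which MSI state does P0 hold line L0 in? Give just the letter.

1. P0: load  L5  bus=[BusRd]  L5: P0=S P1=I  mem[L5]=30
2. P0: store L5 := 23  bus=[BusRdX]  L5: P0=M P1=I  mem[L5]=30
3. P1: store L5 := 43  bus=[BusRdX,Flush]  L5: P0=I P1=M  mem[L5]=23
4. P1: store L0 := 66  bus=[BusRdX]  L0: P0=I P1=M  mem[L0]=40
5. P1: store L5 := 97  bus=[-]  L5: P0=I P1=M  mem[L5]=23

state = I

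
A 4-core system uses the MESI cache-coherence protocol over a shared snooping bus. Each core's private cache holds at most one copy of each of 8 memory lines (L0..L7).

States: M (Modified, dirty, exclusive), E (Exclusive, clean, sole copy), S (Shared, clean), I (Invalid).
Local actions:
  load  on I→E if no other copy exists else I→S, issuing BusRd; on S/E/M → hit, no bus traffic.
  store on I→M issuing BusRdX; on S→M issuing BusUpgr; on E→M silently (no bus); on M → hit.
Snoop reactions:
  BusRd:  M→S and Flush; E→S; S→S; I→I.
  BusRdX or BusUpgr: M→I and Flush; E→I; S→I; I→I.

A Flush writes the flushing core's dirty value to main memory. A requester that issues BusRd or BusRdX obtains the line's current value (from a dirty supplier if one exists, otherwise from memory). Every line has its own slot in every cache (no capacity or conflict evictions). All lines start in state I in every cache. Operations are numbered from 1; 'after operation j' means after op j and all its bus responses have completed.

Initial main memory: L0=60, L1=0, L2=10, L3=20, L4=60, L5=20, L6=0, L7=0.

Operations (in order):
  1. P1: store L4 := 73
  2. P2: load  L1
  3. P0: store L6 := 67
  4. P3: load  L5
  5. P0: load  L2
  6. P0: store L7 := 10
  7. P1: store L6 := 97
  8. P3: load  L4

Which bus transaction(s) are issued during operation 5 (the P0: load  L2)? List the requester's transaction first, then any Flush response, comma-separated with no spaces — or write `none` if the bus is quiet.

bus = BusRd

step 1: P1: store L4 := 73  ⟶  IMII  (L4)  txn=BusRdX  M[L4]=60
step 2: P2: load  L1  ⟶  IIEI  (L1)  txn=BusRd  M[L1]=0
step 3: P0: store L6 := 67  ⟶  MIII  (L6)  txn=BusRdX  M[L6]=0
step 4: P3: load  L5  ⟶  IIIE  (L5)  txn=BusRd  M[L5]=20
step 5: P0: load  L2  ⟶  EIII  (L2)  txn=BusRd  M[L2]=10
step 6: P0: store L7 := 10  ⟶  MIII  (L7)  txn=BusRdX  M[L7]=0
step 7: P1: store L6 := 97  ⟶  IMII  (L6)  txn=BusRdX+Flush  M[L6]=67
step 8: P3: load  L4  ⟶  ISIS  (L4)  txn=BusRd+Flush  M[L4]=73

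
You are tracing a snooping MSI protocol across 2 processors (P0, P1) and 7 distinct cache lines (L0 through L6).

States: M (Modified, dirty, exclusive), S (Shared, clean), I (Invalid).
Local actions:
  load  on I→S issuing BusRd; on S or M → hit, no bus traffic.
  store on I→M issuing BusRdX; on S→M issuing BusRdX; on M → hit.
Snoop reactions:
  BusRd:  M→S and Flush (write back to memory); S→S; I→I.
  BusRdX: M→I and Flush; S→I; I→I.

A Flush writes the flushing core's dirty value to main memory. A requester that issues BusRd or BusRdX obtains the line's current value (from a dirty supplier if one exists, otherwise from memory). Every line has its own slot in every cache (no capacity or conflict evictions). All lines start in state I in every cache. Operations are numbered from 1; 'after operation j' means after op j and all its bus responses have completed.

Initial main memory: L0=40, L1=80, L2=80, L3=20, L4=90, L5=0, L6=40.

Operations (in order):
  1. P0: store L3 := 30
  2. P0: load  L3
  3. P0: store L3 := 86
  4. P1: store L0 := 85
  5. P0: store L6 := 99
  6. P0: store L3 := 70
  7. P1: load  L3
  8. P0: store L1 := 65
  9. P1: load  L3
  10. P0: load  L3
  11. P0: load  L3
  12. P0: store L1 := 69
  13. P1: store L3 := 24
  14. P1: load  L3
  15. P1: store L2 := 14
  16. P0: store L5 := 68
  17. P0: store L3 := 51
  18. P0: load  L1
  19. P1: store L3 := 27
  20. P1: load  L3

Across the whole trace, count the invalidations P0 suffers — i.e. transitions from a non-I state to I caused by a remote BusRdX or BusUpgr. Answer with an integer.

  op1 P0: store L3 := 30 → M/I on L3; bus BusRdX; mem=20
  op2 P0: load  L3 → M/I on L3; bus (none); mem=20
  op3 P0: store L3 := 86 → M/I on L3; bus (none); mem=20
  op4 P1: store L0 := 85 → I/M on L0; bus BusRdX; mem=40
  op5 P0: store L6 := 99 → M/I on L6; bus BusRdX; mem=40
  op6 P0: store L3 := 70 → M/I on L3; bus (none); mem=20
  op7 P1: load  L3 → S/S on L3; bus BusRd Flush; mem=70
  op8 P0: store L1 := 65 → M/I on L1; bus BusRdX; mem=80
  op9 P1: load  L3 → S/S on L3; bus (none); mem=70
  op10 P0: load  L3 → S/S on L3; bus (none); mem=70
  op11 P0: load  L3 → S/S on L3; bus (none); mem=70
  op12 P0: store L1 := 69 → M/I on L1; bus (none); mem=80
  op13 P1: store L3 := 24 → I/M on L3; bus BusRdX; mem=70
  op14 P1: load  L3 → I/M on L3; bus (none); mem=70
  op15 P1: store L2 := 14 → I/M on L2; bus BusRdX; mem=80
  op16 P0: store L5 := 68 → M/I on L5; bus BusRdX; mem=0
  op17 P0: store L3 := 51 → M/I on L3; bus BusRdX Flush; mem=24
  op18 P0: load  L1 → M/I on L1; bus (none); mem=80
  op19 P1: store L3 := 27 → I/M on L3; bus BusRdX Flush; mem=51
  op20 P1: load  L3 → I/M on L3; bus (none); mem=51

invalidations = 2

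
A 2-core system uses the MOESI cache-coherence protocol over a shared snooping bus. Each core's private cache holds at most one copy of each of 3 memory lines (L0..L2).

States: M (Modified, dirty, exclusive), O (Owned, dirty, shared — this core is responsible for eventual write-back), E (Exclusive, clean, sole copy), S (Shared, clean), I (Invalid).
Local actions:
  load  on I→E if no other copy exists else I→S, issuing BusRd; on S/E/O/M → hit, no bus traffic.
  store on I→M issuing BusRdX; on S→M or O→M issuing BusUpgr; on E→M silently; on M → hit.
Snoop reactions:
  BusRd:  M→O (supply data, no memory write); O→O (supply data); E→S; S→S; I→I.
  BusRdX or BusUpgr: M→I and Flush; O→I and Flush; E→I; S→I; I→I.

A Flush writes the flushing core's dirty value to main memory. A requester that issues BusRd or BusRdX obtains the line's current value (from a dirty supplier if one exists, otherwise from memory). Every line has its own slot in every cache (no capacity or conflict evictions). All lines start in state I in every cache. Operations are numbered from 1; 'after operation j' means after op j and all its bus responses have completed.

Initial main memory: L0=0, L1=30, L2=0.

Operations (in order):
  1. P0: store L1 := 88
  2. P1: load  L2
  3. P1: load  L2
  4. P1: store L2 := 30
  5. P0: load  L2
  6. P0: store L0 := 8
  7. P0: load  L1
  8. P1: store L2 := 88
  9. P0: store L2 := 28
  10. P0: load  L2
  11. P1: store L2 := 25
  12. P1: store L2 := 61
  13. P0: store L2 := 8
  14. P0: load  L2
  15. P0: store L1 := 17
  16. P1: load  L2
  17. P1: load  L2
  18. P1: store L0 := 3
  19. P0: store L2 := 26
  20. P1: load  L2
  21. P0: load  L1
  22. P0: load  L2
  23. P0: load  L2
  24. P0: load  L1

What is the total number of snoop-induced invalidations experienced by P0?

invalidations = 3

1. P0: store L1 := 88  bus=[BusRdX]  L1: P0=M P1=I  mem[L1]=30
2. P1: load  L2  bus=[BusRd]  L2: P0=I P1=E  mem[L2]=0
3. P1: load  L2  bus=[-]  L2: P0=I P1=E  mem[L2]=0
4. P1: store L2 := 30  bus=[-]  L2: P0=I P1=M  mem[L2]=0
5. P0: load  L2  bus=[BusRd]  L2: P0=S P1=O  mem[L2]=0
6. P0: store L0 := 8  bus=[BusRdX]  L0: P0=M P1=I  mem[L0]=0
7. P0: load  L1  bus=[-]  L1: P0=M P1=I  mem[L1]=30
8. P1: store L2 := 88  bus=[BusUpgr]  L2: P0=I P1=M  mem[L2]=0
9. P0: store L2 := 28  bus=[BusRdX,Flush]  L2: P0=M P1=I  mem[L2]=88
10. P0: load  L2  bus=[-]  L2: P0=M P1=I  mem[L2]=88
11. P1: store L2 := 25  bus=[BusRdX,Flush]  L2: P0=I P1=M  mem[L2]=28
12. P1: store L2 := 61  bus=[-]  L2: P0=I P1=M  mem[L2]=28
13. P0: store L2 := 8  bus=[BusRdX,Flush]  L2: P0=M P1=I  mem[L2]=61
14. P0: load  L2  bus=[-]  L2: P0=M P1=I  mem[L2]=61
15. P0: store L1 := 17  bus=[-]  L1: P0=M P1=I  mem[L1]=30
16. P1: load  L2  bus=[BusRd]  L2: P0=O P1=S  mem[L2]=61
17. P1: load  L2  bus=[-]  L2: P0=O P1=S  mem[L2]=61
18. P1: store L0 := 3  bus=[BusRdX,Flush]  L0: P0=I P1=M  mem[L0]=8
19. P0: store L2 := 26  bus=[BusUpgr]  L2: P0=M P1=I  mem[L2]=61
20. P1: load  L2  bus=[BusRd]  L2: P0=O P1=S  mem[L2]=61
21. P0: load  L1  bus=[-]  L1: P0=M P1=I  mem[L1]=30
22. P0: load  L2  bus=[-]  L2: P0=O P1=S  mem[L2]=61
23. P0: load  L2  bus=[-]  L2: P0=O P1=S  mem[L2]=61
24. P0: load  L1  bus=[-]  L1: P0=M P1=I  mem[L1]=30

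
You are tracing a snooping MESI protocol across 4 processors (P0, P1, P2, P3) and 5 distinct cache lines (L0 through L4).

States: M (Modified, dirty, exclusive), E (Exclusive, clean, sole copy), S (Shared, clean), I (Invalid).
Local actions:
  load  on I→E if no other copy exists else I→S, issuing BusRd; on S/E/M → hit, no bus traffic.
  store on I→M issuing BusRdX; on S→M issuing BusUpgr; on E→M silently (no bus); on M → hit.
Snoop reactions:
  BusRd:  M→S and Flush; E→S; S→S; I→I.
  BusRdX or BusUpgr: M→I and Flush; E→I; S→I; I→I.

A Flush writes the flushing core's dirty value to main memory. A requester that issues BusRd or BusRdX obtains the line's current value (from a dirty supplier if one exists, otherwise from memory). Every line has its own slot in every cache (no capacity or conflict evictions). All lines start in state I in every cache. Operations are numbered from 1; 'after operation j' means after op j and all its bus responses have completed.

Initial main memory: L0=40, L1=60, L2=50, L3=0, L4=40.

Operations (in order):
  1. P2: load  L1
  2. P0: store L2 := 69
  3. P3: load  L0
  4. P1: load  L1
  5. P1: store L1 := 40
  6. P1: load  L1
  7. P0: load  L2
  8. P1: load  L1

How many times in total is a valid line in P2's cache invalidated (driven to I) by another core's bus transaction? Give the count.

  op1 P2: load  L1 → I/I/E/I on L1; bus BusRd; mem=60
  op2 P0: store L2 := 69 → M/I/I/I on L2; bus BusRdX; mem=50
  op3 P3: load  L0 → I/I/I/E on L0; bus BusRd; mem=40
  op4 P1: load  L1 → I/S/S/I on L1; bus BusRd; mem=60
  op5 P1: store L1 := 40 → I/M/I/I on L1; bus BusUpgr; mem=60
  op6 P1: load  L1 → I/M/I/I on L1; bus (none); mem=60
  op7 P0: load  L2 → M/I/I/I on L2; bus (none); mem=50
  op8 P1: load  L1 → I/M/I/I on L1; bus (none); mem=60

invalidations = 1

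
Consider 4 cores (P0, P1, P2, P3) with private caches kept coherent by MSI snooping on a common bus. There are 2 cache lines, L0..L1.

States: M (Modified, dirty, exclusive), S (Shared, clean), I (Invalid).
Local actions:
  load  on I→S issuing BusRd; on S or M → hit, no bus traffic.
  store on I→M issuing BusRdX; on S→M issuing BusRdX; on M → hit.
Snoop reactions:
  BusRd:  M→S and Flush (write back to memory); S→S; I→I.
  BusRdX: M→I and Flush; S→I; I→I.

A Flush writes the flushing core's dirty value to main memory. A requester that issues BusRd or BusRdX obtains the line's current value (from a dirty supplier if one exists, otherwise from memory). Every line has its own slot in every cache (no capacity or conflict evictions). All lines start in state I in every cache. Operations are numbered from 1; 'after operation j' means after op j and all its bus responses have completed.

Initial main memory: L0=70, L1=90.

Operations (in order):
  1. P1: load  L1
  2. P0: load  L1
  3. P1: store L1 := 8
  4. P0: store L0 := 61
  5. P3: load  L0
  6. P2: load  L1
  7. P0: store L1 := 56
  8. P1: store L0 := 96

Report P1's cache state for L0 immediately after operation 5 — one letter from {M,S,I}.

state = I

step 1: P1: load  L1  ⟶  ISII  (L1)  txn=BusRd  M[L1]=90
step 2: P0: load  L1  ⟶  SSII  (L1)  txn=BusRd  M[L1]=90
step 3: P1: store L1 := 8  ⟶  IMII  (L1)  txn=BusRdX  M[L1]=90
step 4: P0: store L0 := 61  ⟶  MIII  (L0)  txn=BusRdX  M[L0]=70
step 5: P3: load  L0  ⟶  SIIS  (L0)  txn=BusRd+Flush  M[L0]=61
step 6: P2: load  L1  ⟶  ISSI  (L1)  txn=BusRd+Flush  M[L1]=8
step 7: P0: store L1 := 56  ⟶  MIII  (L1)  txn=BusRdX  M[L1]=8
step 8: P1: store L0 := 96  ⟶  IMII  (L0)  txn=BusRdX  M[L0]=61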